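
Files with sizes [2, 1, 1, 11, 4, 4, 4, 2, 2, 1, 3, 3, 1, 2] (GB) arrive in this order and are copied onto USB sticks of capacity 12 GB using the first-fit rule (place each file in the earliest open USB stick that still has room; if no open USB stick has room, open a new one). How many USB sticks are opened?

4

  2 → USB stick 1 (new)  [load 2/12]
  1 → USB stick 1  [load 3/12]
  1 → USB stick 1  [load 4/12]
  11 → USB stick 2 (new)  [load 11/12]
  4 → USB stick 1  [load 8/12]
  4 → USB stick 1  [load 12/12]
  4 → USB stick 3 (new)  [load 4/12]
  2 → USB stick 3  [load 6/12]
  2 → USB stick 3  [load 8/12]
  1 → USB stick 2  [load 12/12]
  3 → USB stick 3  [load 11/12]
  3 → USB stick 4 (new)  [load 3/12]
  1 → USB stick 3  [load 12/12]
  2 → USB stick 4  [load 5/12]
4 USB sticks opened.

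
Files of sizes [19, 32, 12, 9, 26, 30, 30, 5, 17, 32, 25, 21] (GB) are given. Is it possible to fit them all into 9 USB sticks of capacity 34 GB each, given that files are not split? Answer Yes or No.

A valid assignment using 9 USB sticks:
  USB stick 1: 32 = 32
  USB stick 2: 32 = 32
  USB stick 3: 30 = 30
  USB stick 4: 30 = 30
  USB stick 5: 26 + 5 = 31
  USB stick 6: 25 + 9 = 34
  USB stick 7: 21 + 12 = 33
  USB stick 8: 19 = 19
  USB stick 9: 17 = 17
Every load is within 34 GB, so 9 USB sticks suffice.

Yes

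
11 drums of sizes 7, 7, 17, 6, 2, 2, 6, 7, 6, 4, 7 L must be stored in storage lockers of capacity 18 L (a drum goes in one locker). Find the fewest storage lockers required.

4

Total = 17 + 7 + 7 + 7 + 7 + 6 + 6 + 6 + 4 + 2 + 2 = 71 L.
Lower bound: ⌈71/18⌉ = 4 storage lockers.
A packing using 4 storage lockers:
  locker 1: 17 = 17
  locker 2: 7 + 7 + 4 = 18
  locker 3: 7 + 7 + 2 + 2 = 18
  locker 4: 6 + 6 + 6 = 18
This matches the lower bound, so 4 is optimal.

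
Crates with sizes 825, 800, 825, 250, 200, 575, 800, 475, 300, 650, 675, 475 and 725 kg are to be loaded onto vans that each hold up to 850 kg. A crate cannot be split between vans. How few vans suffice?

Total = 825 + 825 + 800 + 800 + 725 + 675 + 650 + 575 + 475 + 475 + 300 + 250 + 200 = 7575 kg.
Lower bound: ⌈7575/850⌉ = 9 vans.
Also, 10 crates each exceed 425 kg, and no two of those can share a van, so at least 10 vans are needed.
A packing using 10 vans:
  van 1: 825 = 825
  van 2: 825 = 825
  van 3: 800 = 800
  van 4: 800 = 800
  van 5: 725 = 725
  van 6: 675 = 675
  van 7: 650 + 200 = 850
  van 8: 575 + 250 = 825
  van 9: 475 + 300 = 775
  van 10: 475 = 475
This matches the lower bound, so 10 is optimal.

10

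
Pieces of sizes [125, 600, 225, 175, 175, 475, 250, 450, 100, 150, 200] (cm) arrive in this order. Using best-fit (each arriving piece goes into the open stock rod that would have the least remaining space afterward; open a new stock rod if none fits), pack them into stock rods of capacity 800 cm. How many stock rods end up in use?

  125 → stock rod 1 (new)  [load 125/800]
  600 → stock rod 1  [load 725/800]
  225 → stock rod 2 (new)  [load 225/800]
  175 → stock rod 2  [load 400/800]
  175 → stock rod 2  [load 575/800]
  475 → stock rod 3 (new)  [load 475/800]
  250 → stock rod 3  [load 725/800]
  450 → stock rod 4 (new)  [load 450/800]
  100 → stock rod 2  [load 675/800]
  150 → stock rod 4  [load 600/800]
  200 → stock rod 4  [load 800/800]
4 stock rods opened.

4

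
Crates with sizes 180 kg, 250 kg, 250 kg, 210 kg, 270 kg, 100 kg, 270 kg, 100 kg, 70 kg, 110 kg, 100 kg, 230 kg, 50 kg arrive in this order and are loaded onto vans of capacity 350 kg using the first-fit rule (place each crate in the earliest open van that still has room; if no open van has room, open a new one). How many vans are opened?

7

  180 → van 1 (new)  [load 180/350]
  250 → van 2 (new)  [load 250/350]
  250 → van 3 (new)  [load 250/350]
  210 → van 4 (new)  [load 210/350]
  270 → van 5 (new)  [load 270/350]
  100 → van 1  [load 280/350]
  270 → van 6 (new)  [load 270/350]
  100 → van 2  [load 350/350]
  70 → van 1  [load 350/350]
  110 → van 4  [load 320/350]
  100 → van 3  [load 350/350]
  230 → van 7 (new)  [load 230/350]
  50 → van 5  [load 320/350]
7 vans opened.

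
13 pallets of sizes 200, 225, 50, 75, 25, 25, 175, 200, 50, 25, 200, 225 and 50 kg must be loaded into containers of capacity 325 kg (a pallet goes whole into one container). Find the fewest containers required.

Total = 225 + 225 + 200 + 200 + 200 + 175 + 75 + 50 + 50 + 50 + 25 + 25 + 25 = 1525 kg.
Lower bound: ⌈1525/325⌉ = 5 containers.
Also, 6 pallets each exceed 325/2 kg, and no two of those can share a container, so at least 6 containers are needed.
A packing using 6 containers:
  container 1: 225 + 75 + 25 = 325
  container 2: 225 + 50 + 50 = 325
  container 3: 200 + 50 + 25 + 25 = 300
  container 4: 200 = 200
  container 5: 200 = 200
  container 6: 175 = 175
This matches the lower bound, so 6 is optimal.

6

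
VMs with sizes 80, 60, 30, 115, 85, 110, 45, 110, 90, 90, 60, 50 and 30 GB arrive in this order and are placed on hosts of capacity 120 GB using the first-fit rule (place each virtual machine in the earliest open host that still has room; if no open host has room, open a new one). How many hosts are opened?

  80 → host 1 (new)  [load 80/120]
  60 → host 2 (new)  [load 60/120]
  30 → host 1  [load 110/120]
  115 → host 3 (new)  [load 115/120]
  85 → host 4 (new)  [load 85/120]
  110 → host 5 (new)  [load 110/120]
  45 → host 2  [load 105/120]
  110 → host 6 (new)  [load 110/120]
  90 → host 7 (new)  [load 90/120]
  90 → host 8 (new)  [load 90/120]
  60 → host 9 (new)  [load 60/120]
  50 → host 9  [load 110/120]
  30 → host 4  [load 115/120]
9 hosts opened.

9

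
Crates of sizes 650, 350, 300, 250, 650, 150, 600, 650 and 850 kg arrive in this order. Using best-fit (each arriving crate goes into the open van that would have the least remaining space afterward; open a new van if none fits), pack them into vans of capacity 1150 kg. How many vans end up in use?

5

  650 → van 1 (new)  [load 650/1150]
  350 → van 1  [load 1000/1150]
  300 → van 2 (new)  [load 300/1150]
  250 → van 2  [load 550/1150]
  650 → van 3 (new)  [load 650/1150]
  150 → van 1  [load 1150/1150]
  600 → van 2  [load 1150/1150]
  650 → van 4 (new)  [load 650/1150]
  850 → van 5 (new)  [load 850/1150]
5 vans opened.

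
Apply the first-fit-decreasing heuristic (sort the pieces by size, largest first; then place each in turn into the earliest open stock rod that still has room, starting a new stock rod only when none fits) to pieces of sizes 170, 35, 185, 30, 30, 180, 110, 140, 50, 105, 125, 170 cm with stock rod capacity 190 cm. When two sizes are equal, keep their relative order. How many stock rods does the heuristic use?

Sorted descending: 185, 180, 170, 170, 140, 125, 110, 105, 50, 35, 30, 30.
  185 → stock rod 1 (new)  [load 185/190]
  180 → stock rod 2 (new)  [load 180/190]
  170 → stock rod 3 (new)  [load 170/190]
  170 → stock rod 4 (new)  [load 170/190]
  140 → stock rod 5 (new)  [load 140/190]
  125 → stock rod 6 (new)  [load 125/190]
  110 → stock rod 7 (new)  [load 110/190]
  105 → stock rod 8 (new)  [load 105/190]
  50 → stock rod 5  [load 190/190]
  35 → stock rod 6  [load 160/190]
  30 → stock rod 6  [load 190/190]
  30 → stock rod 7  [load 140/190]
8 stock rods opened.

8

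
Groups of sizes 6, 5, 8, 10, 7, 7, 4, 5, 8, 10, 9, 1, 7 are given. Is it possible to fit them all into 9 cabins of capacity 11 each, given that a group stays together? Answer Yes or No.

Total = 87; ⌈87/11⌉ = 8.
9 groups each exceed half the capacity and cannot share a cabin, forcing at least 9 cabins.
The bound of 9 does not rule out 9, but exhaustive search shows no assignment into 9 cabins of capacity 11 exists — the minimum is 10.

No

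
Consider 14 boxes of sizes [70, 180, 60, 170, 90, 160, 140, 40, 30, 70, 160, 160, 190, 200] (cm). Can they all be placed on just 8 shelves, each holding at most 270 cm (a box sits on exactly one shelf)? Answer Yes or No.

A valid assignment using 8 shelves:
  shelf 1: 200 + 70 = 270
  shelf 2: 190 + 70 = 260
  shelf 3: 180 + 90 = 270
  shelf 4: 170 + 60 + 40 = 270
  shelf 5: 160 + 30 = 190
  shelf 6: 160 = 160
  shelf 7: 160 = 160
  shelf 8: 140 = 140
Every load is within 270 cm, so 8 shelves suffice.

Yes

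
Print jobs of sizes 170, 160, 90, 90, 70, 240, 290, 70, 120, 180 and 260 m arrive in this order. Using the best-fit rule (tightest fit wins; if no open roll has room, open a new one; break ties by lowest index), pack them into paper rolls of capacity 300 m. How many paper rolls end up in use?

  170 → roll 1 (new)  [load 170/300]
  160 → roll 2 (new)  [load 160/300]
  90 → roll 1  [load 260/300]
  90 → roll 2  [load 250/300]
  70 → roll 3 (new)  [load 70/300]
  240 → roll 4 (new)  [load 240/300]
  290 → roll 5 (new)  [load 290/300]
  70 → roll 3  [load 140/300]
  120 → roll 3  [load 260/300]
  180 → roll 6 (new)  [load 180/300]
  260 → roll 7 (new)  [load 260/300]
7 paper rolls opened.

7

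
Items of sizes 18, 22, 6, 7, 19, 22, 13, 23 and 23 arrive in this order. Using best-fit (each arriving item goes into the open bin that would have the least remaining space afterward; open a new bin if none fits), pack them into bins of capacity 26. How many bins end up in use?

  18 → bin 1 (new)  [load 18/26]
  22 → bin 2 (new)  [load 22/26]
  6 → bin 1  [load 24/26]
  7 → bin 3 (new)  [load 7/26]
  19 → bin 3  [load 26/26]
  22 → bin 4 (new)  [load 22/26]
  13 → bin 5 (new)  [load 13/26]
  23 → bin 6 (new)  [load 23/26]
  23 → bin 7 (new)  [load 23/26]
7 bins opened.

7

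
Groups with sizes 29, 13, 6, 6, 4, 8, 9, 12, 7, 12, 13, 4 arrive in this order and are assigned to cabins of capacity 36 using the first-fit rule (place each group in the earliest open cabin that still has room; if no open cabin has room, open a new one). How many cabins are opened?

  29 → cabin 1 (new)  [load 29/36]
  13 → cabin 2 (new)  [load 13/36]
  6 → cabin 1  [load 35/36]
  6 → cabin 2  [load 19/36]
  4 → cabin 2  [load 23/36]
  8 → cabin 2  [load 31/36]
  9 → cabin 3 (new)  [load 9/36]
  12 → cabin 3  [load 21/36]
  7 → cabin 3  [load 28/36]
  12 → cabin 4 (new)  [load 12/36]
  13 → cabin 4  [load 25/36]
  4 → cabin 2  [load 35/36]
4 cabins opened.

4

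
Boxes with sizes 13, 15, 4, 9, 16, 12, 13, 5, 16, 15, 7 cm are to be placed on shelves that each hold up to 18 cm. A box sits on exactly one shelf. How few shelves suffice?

8

Total = 16 + 16 + 15 + 15 + 13 + 13 + 12 + 9 + 7 + 5 + 4 = 125 cm.
Lower bound: ⌈125/18⌉ = 7 shelves.
A packing using 8 shelves:
  shelf 1: 16 = 16
  shelf 2: 16 = 16
  shelf 3: 15 = 15
  shelf 4: 15 = 15
  shelf 5: 13 + 5 = 18
  shelf 6: 13 + 4 = 17
  shelf 7: 12 = 12
  shelf 8: 9 + 7 = 16
No arrangement into 7 shelves stays within capacity, so 8 is optimal.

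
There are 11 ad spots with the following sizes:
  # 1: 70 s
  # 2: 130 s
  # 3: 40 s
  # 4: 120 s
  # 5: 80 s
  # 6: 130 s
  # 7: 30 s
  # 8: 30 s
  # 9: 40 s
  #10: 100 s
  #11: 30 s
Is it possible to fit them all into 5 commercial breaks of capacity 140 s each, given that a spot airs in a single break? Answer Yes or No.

No

Total = 800 s; ⌈800/140⌉ = 6.
At least 6 commercial breaks are required, but only 5 are allowed.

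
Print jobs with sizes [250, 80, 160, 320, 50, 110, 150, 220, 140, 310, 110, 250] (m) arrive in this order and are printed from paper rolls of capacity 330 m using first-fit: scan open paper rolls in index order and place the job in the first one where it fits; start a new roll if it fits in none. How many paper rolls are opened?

7

  250 → roll 1 (new)  [load 250/330]
  80 → roll 1  [load 330/330]
  160 → roll 2 (new)  [load 160/330]
  320 → roll 3 (new)  [load 320/330]
  50 → roll 2  [load 210/330]
  110 → roll 2  [load 320/330]
  150 → roll 4 (new)  [load 150/330]
  220 → roll 5 (new)  [load 220/330]
  140 → roll 4  [load 290/330]
  310 → roll 6 (new)  [load 310/330]
  110 → roll 5  [load 330/330]
  250 → roll 7 (new)  [load 250/330]
7 paper rolls opened.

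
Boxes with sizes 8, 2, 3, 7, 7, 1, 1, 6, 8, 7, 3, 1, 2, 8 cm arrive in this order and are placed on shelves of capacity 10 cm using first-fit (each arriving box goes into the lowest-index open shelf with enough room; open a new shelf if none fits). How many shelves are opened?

  8 → shelf 1 (new)  [load 8/10]
  2 → shelf 1  [load 10/10]
  3 → shelf 2 (new)  [load 3/10]
  7 → shelf 2  [load 10/10]
  7 → shelf 3 (new)  [load 7/10]
  1 → shelf 3  [load 8/10]
  1 → shelf 3  [load 9/10]
  6 → shelf 4 (new)  [load 6/10]
  8 → shelf 5 (new)  [load 8/10]
  7 → shelf 6 (new)  [load 7/10]
  3 → shelf 4  [load 9/10]
  1 → shelf 3  [load 10/10]
  2 → shelf 5  [load 10/10]
  8 → shelf 7 (new)  [load 8/10]
7 shelves opened.

7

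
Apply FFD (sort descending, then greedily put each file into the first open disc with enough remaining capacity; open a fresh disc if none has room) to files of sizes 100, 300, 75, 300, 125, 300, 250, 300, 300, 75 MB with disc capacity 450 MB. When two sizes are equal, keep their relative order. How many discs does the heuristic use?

Sorted descending: 300, 300, 300, 300, 300, 250, 125, 100, 75, 75.
  300 → disc 1 (new)  [load 300/450]
  300 → disc 2 (new)  [load 300/450]
  300 → disc 3 (new)  [load 300/450]
  300 → disc 4 (new)  [load 300/450]
  300 → disc 5 (new)  [load 300/450]
  250 → disc 6 (new)  [load 250/450]
  125 → disc 1  [load 425/450]
  100 → disc 2  [load 400/450]
  75 → disc 3  [load 375/450]
  75 → disc 3  [load 450/450]
6 discs opened.

6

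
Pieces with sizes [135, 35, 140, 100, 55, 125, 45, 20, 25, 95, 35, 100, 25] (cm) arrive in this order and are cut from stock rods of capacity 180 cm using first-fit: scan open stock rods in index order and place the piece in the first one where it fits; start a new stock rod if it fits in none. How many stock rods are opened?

  135 → stock rod 1 (new)  [load 135/180]
  35 → stock rod 1  [load 170/180]
  140 → stock rod 2 (new)  [load 140/180]
  100 → stock rod 3 (new)  [load 100/180]
  55 → stock rod 3  [load 155/180]
  125 → stock rod 4 (new)  [load 125/180]
  45 → stock rod 4  [load 170/180]
  20 → stock rod 2  [load 160/180]
  25 → stock rod 3  [load 180/180]
  95 → stock rod 5 (new)  [load 95/180]
  35 → stock rod 5  [load 130/180]
  100 → stock rod 6 (new)  [load 100/180]
  25 → stock rod 5  [load 155/180]
6 stock rods opened.

6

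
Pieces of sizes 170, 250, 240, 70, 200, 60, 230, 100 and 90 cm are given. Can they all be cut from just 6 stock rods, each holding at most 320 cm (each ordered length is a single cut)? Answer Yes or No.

Yes

A valid assignment using 5 stock rods:
  stock rod 1: 250 + 70 = 320
  stock rod 2: 240 + 60 = 300
  stock rod 3: 230 + 90 = 320
  stock rod 4: 200 + 100 = 300
  stock rod 5: 170 = 170
That uses only 5 ≤ 6, so 6 stock rods are enough.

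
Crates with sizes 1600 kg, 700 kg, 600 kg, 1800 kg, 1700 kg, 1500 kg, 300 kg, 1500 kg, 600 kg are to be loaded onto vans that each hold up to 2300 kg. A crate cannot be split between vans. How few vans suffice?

Total = 1800 + 1700 + 1600 + 1500 + 1500 + 700 + 600 + 600 + 300 = 10300 kg.
Lower bound: ⌈10300/2300⌉ = 5 vans.
A packing using 5 vans:
  van 1: 1800 + 300 = 2100
  van 2: 1700 + 600 = 2300
  van 3: 1600 + 700 = 2300
  van 4: 1500 + 600 = 2100
  van 5: 1500 = 1500
This matches the lower bound, so 5 is optimal.

5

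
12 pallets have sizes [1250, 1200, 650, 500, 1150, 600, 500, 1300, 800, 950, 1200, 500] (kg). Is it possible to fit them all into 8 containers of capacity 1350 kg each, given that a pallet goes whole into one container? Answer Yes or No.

No

Total = 10600 kg; ⌈10600/1350⌉ = 8.
The bound of 8 does not rule out 8, but exhaustive search shows no assignment into 8 containers of capacity 1350 kg exists — the minimum is 9.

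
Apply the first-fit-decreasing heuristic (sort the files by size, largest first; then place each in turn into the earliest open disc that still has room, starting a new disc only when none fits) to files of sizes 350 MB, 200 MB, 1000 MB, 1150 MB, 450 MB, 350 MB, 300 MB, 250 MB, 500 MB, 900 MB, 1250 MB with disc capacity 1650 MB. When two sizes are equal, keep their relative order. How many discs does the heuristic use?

Sorted descending: 1250, 1150, 1000, 900, 500, 450, 350, 350, 300, 250, 200.
  1250 → disc 1 (new)  [load 1250/1650]
  1150 → disc 2 (new)  [load 1150/1650]
  1000 → disc 3 (new)  [load 1000/1650]
  900 → disc 4 (new)  [load 900/1650]
  500 → disc 2  [load 1650/1650]
  450 → disc 3  [load 1450/1650]
  350 → disc 1  [load 1600/1650]
  350 → disc 4  [load 1250/1650]
  300 → disc 4  [load 1550/1650]
  250 → disc 5 (new)  [load 250/1650]
  200 → disc 3  [load 1650/1650]
5 discs opened.

5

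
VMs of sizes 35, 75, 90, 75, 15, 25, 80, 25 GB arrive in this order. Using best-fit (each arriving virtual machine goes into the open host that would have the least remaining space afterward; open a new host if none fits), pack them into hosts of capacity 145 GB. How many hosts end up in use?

4

  35 → host 1 (new)  [load 35/145]
  75 → host 1  [load 110/145]
  90 → host 2 (new)  [load 90/145]
  75 → host 3 (new)  [load 75/145]
  15 → host 1  [load 125/145]
  25 → host 2  [load 115/145]
  80 → host 4 (new)  [load 80/145]
  25 → host 2  [load 140/145]
4 hosts opened.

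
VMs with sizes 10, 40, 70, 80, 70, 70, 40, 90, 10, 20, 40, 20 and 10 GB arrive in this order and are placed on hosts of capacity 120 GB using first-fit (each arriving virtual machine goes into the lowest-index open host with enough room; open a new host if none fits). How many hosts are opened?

5

  10 → host 1 (new)  [load 10/120]
  40 → host 1  [load 50/120]
  70 → host 1  [load 120/120]
  80 → host 2 (new)  [load 80/120]
  70 → host 3 (new)  [load 70/120]
  70 → host 4 (new)  [load 70/120]
  40 → host 2  [load 120/120]
  90 → host 5 (new)  [load 90/120]
  10 → host 3  [load 80/120]
  20 → host 3  [load 100/120]
  40 → host 4  [load 110/120]
  20 → host 3  [load 120/120]
  10 → host 4  [load 120/120]
5 hosts opened.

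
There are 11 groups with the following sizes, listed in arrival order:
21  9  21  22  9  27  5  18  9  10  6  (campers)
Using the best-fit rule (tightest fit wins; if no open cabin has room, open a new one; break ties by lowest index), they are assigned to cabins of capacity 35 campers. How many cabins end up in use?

5

  21 → cabin 1 (new)  [load 21/35]
  9 → cabin 1  [load 30/35]
  21 → cabin 2 (new)  [load 21/35]
  22 → cabin 3 (new)  [load 22/35]
  9 → cabin 3  [load 31/35]
  27 → cabin 4 (new)  [load 27/35]
  5 → cabin 1  [load 35/35]
  18 → cabin 5 (new)  [load 18/35]
  9 → cabin 2  [load 30/35]
  10 → cabin 5  [load 28/35]
  6 → cabin 5  [load 34/35]
5 cabins opened.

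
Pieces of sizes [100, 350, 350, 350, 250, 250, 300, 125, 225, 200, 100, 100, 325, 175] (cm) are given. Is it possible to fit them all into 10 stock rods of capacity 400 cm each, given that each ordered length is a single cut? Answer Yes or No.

Yes

A valid assignment using 9 stock rods:
  stock rod 1: 350 = 350
  stock rod 2: 350 = 350
  stock rod 3: 350 = 350
  stock rod 4: 325 = 325
  stock rod 5: 300 + 100 = 400
  stock rod 6: 250 + 125 = 375
  stock rod 7: 250 + 100 = 350
  stock rod 8: 225 + 175 = 400
  stock rod 9: 200 + 100 = 300
That uses only 9 ≤ 10, so 10 stock rods are enough.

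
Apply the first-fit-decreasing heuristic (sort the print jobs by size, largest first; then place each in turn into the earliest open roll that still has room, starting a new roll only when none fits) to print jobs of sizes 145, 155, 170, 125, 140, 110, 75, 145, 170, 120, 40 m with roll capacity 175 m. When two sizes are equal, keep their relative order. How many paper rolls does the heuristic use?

Sorted descending: 170, 170, 155, 145, 145, 140, 125, 120, 110, 75, 40.
  170 → roll 1 (new)  [load 170/175]
  170 → roll 2 (new)  [load 170/175]
  155 → roll 3 (new)  [load 155/175]
  145 → roll 4 (new)  [load 145/175]
  145 → roll 5 (new)  [load 145/175]
  140 → roll 6 (new)  [load 140/175]
  125 → roll 7 (new)  [load 125/175]
  120 → roll 8 (new)  [load 120/175]
  110 → roll 9 (new)  [load 110/175]
  75 → roll 10 (new)  [load 75/175]
  40 → roll 7  [load 165/175]
10 paper rolls opened.

10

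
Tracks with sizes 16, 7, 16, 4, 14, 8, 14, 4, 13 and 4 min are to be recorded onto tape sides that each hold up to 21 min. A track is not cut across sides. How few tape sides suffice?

5

Total = 16 + 16 + 14 + 14 + 13 + 8 + 7 + 4 + 4 + 4 = 100 min.
Lower bound: ⌈100/21⌉ = 5 tape sides.
A packing using 5 tape sides:
  side 1: 16 + 4 = 20
  side 2: 16 + 4 = 20
  side 3: 14 + 7 = 21
  side 4: 14 + 4 = 18
  side 5: 13 + 8 = 21
This matches the lower bound, so 5 is optimal.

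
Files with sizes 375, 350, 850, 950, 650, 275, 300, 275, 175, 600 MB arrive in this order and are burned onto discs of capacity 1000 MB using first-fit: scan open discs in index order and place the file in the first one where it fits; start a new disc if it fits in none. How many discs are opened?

  375 → disc 1 (new)  [load 375/1000]
  350 → disc 1  [load 725/1000]
  850 → disc 2 (new)  [load 850/1000]
  950 → disc 3 (new)  [load 950/1000]
  650 → disc 4 (new)  [load 650/1000]
  275 → disc 1  [load 1000/1000]
  300 → disc 4  [load 950/1000]
  275 → disc 5 (new)  [load 275/1000]
  175 → disc 5  [load 450/1000]
  600 → disc 6 (new)  [load 600/1000]
6 discs opened.

6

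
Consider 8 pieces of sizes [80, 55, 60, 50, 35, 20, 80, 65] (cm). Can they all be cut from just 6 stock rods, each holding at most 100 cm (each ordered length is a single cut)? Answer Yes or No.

Yes

A valid assignment using 6 stock rods:
  stock rod 1: 80 + 20 = 100
  stock rod 2: 80 = 80
  stock rod 3: 65 + 35 = 100
  stock rod 4: 60 = 60
  stock rod 5: 55 = 55
  stock rod 6: 50 = 50
Every load is within 100 cm, so 6 stock rods suffice.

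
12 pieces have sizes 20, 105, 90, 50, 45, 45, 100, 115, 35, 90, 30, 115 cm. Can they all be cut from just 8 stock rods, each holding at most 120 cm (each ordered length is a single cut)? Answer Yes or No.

Yes

A valid assignment using 8 stock rods:
  stock rod 1: 115 = 115
  stock rod 2: 115 = 115
  stock rod 3: 105 = 105
  stock rod 4: 100 + 20 = 120
  stock rod 5: 90 + 30 = 120
  stock rod 6: 90 = 90
  stock rod 7: 50 + 45 = 95
  stock rod 8: 45 + 35 = 80
Every load is within 120 cm, so 8 stock rods suffice.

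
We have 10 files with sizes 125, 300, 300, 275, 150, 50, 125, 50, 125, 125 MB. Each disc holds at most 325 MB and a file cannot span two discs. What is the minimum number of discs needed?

6

Total = 300 + 300 + 275 + 150 + 125 + 125 + 125 + 125 + 50 + 50 = 1625 MB.
Lower bound: ⌈1625/325⌉ = 5 discs.
A packing using 6 discs:
  disc 1: 300 = 300
  disc 2: 300 = 300
  disc 3: 275 + 50 = 325
  disc 4: 150 + 125 + 50 = 325
  disc 5: 125 + 125 = 250
  disc 6: 125 = 125
No arrangement into 5 discs stays within capacity, so 6 is optimal.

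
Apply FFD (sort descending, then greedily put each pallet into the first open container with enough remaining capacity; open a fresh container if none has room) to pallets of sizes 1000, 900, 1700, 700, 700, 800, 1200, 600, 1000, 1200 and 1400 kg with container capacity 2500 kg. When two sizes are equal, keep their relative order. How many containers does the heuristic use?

Sorted descending: 1700, 1400, 1200, 1200, 1000, 1000, 900, 800, 700, 700, 600.
  1700 → container 1 (new)  [load 1700/2500]
  1400 → container 2 (new)  [load 1400/2500]
  1200 → container 3 (new)  [load 1200/2500]
  1200 → container 3  [load 2400/2500]
  1000 → container 2  [load 2400/2500]
  1000 → container 4 (new)  [load 1000/2500]
  900 → container 4  [load 1900/2500]
  800 → container 1  [load 2500/2500]
  700 → container 5 (new)  [load 700/2500]
  700 → container 5  [load 1400/2500]
  600 → container 4  [load 2500/2500]
5 containers opened.

5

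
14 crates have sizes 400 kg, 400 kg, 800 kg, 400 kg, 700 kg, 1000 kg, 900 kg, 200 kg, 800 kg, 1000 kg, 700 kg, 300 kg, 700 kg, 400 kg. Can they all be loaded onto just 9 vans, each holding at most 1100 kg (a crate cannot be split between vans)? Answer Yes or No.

Yes

A valid assignment using 9 vans:
  van 1: 1000 = 1000
  van 2: 1000 = 1000
  van 3: 900 + 200 = 1100
  van 4: 800 + 300 = 1100
  van 5: 800 = 800
  van 6: 700 + 400 = 1100
  van 7: 700 + 400 = 1100
  van 8: 700 + 400 = 1100
  van 9: 400 = 400
Every load is within 1100 kg, so 9 vans suffice.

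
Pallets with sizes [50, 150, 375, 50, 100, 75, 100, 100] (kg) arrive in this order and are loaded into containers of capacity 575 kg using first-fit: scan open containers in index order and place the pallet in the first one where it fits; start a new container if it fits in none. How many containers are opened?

  50 → container 1 (new)  [load 50/575]
  150 → container 1  [load 200/575]
  375 → container 1  [load 575/575]
  50 → container 2 (new)  [load 50/575]
  100 → container 2  [load 150/575]
  75 → container 2  [load 225/575]
  100 → container 2  [load 325/575]
  100 → container 2  [load 425/575]
2 containers opened.

2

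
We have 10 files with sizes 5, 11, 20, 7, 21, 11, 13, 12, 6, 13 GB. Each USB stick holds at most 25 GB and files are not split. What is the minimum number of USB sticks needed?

Total = 21 + 20 + 13 + 13 + 12 + 11 + 11 + 7 + 6 + 5 = 119 GB.
Lower bound: ⌈119/25⌉ = 5 USB sticks.
A packing using 5 USB sticks:
  USB stick 1: 21 = 21
  USB stick 2: 20 + 5 = 25
  USB stick 3: 13 + 12 = 25
  USB stick 4: 13 + 11 = 24
  USB stick 5: 11 + 7 + 6 = 24
This matches the lower bound, so 5 is optimal.

5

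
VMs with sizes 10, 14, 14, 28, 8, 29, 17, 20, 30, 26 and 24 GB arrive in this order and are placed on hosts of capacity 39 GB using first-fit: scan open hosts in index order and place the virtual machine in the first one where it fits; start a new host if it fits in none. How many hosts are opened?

  10 → host 1 (new)  [load 10/39]
  14 → host 1  [load 24/39]
  14 → host 1  [load 38/39]
  28 → host 2 (new)  [load 28/39]
  8 → host 2  [load 36/39]
  29 → host 3 (new)  [load 29/39]
  17 → host 4 (new)  [load 17/39]
  20 → host 4  [load 37/39]
  30 → host 5 (new)  [load 30/39]
  26 → host 6 (new)  [load 26/39]
  24 → host 7 (new)  [load 24/39]
7 hosts opened.

7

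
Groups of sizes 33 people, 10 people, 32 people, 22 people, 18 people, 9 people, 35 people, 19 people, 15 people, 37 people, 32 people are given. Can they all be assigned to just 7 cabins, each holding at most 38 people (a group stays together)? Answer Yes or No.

Total = 262 people; ⌈262/38⌉ = 7.
The bound of 7 does not rule out 7, but exhaustive search shows no assignment into 7 cabins of capacity 38 people exists — the minimum is 8.

No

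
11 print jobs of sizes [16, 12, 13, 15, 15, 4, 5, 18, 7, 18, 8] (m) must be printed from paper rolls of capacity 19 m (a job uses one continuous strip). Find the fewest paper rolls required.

Total = 18 + 18 + 16 + 15 + 15 + 13 + 12 + 8 + 7 + 5 + 4 = 131 m.
Lower bound: ⌈131/19⌉ = 7 paper rolls.
A packing using 8 paper rolls:
  roll 1: 18 = 18
  roll 2: 18 = 18
  roll 3: 16 = 16
  roll 4: 15 + 4 = 19
  roll 5: 15 = 15
  roll 6: 13 + 5 = 18
  roll 7: 12 + 7 = 19
  roll 8: 8 = 8
No arrangement into 7 paper rolls stays within capacity, so 8 is optimal.

8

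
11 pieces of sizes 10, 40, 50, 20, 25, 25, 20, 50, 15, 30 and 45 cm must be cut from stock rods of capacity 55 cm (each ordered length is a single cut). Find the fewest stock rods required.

Total = 50 + 50 + 45 + 40 + 30 + 25 + 25 + 20 + 20 + 15 + 10 = 330 cm.
Lower bound: ⌈330/55⌉ = 6 stock rods.
A packing using 7 stock rods:
  stock rod 1: 50 = 50
  stock rod 2: 50 = 50
  stock rod 3: 45 + 10 = 55
  stock rod 4: 40 + 15 = 55
  stock rod 5: 30 + 25 = 55
  stock rod 6: 25 + 20 = 45
  stock rod 7: 20 = 20
No arrangement into 6 stock rods stays within capacity, so 7 is optimal.

7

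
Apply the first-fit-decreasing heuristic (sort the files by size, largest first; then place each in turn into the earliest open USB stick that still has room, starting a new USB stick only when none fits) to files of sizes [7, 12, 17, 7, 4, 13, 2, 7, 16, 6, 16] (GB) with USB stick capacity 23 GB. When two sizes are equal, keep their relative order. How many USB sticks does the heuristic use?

5

Sorted descending: 17, 16, 16, 13, 12, 7, 7, 7, 6, 4, 2.
  17 → USB stick 1 (new)  [load 17/23]
  16 → USB stick 2 (new)  [load 16/23]
  16 → USB stick 3 (new)  [load 16/23]
  13 → USB stick 4 (new)  [load 13/23]
  12 → USB stick 5 (new)  [load 12/23]
  7 → USB stick 2  [load 23/23]
  7 → USB stick 3  [load 23/23]
  7 → USB stick 4  [load 20/23]
  6 → USB stick 1  [load 23/23]
  4 → USB stick 5  [load 16/23]
  2 → USB stick 4  [load 22/23]
5 USB sticks opened.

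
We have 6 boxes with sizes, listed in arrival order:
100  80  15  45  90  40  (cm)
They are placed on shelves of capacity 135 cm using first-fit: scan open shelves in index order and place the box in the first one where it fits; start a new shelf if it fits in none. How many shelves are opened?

3

  100 → shelf 1 (new)  [load 100/135]
  80 → shelf 2 (new)  [load 80/135]
  15 → shelf 1  [load 115/135]
  45 → shelf 2  [load 125/135]
  90 → shelf 3 (new)  [load 90/135]
  40 → shelf 3  [load 130/135]
3 shelves opened.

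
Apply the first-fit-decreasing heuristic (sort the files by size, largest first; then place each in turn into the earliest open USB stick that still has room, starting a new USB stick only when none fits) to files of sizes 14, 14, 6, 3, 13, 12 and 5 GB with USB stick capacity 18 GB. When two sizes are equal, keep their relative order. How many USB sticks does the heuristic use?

4

Sorted descending: 14, 14, 13, 12, 6, 5, 3.
  14 → USB stick 1 (new)  [load 14/18]
  14 → USB stick 2 (new)  [load 14/18]
  13 → USB stick 3 (new)  [load 13/18]
  12 → USB stick 4 (new)  [load 12/18]
  6 → USB stick 4  [load 18/18]
  5 → USB stick 3  [load 18/18]
  3 → USB stick 1  [load 17/18]
4 USB sticks opened.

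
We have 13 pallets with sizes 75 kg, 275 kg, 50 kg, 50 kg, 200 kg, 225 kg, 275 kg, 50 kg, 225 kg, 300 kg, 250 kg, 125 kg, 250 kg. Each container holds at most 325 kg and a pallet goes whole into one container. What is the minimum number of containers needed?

8

Total = 300 + 275 + 275 + 250 + 250 + 225 + 225 + 200 + 125 + 75 + 50 + 50 + 50 = 2350 kg.
Lower bound: ⌈2350/325⌉ = 8 containers.
A packing using 8 containers:
  container 1: 300 = 300
  container 2: 275 + 50 = 325
  container 3: 275 + 50 = 325
  container 4: 250 + 75 = 325
  container 5: 250 + 50 = 300
  container 6: 225 = 225
  container 7: 225 = 225
  container 8: 200 + 125 = 325
This matches the lower bound, so 8 is optimal.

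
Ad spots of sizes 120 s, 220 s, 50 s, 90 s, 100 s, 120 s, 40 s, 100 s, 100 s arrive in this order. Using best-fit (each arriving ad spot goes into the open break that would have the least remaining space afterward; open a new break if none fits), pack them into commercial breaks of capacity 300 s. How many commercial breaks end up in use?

  120 → break 1 (new)  [load 120/300]
  220 → break 2 (new)  [load 220/300]
  50 → break 2  [load 270/300]
  90 → break 1  [load 210/300]
  100 → break 3 (new)  [load 100/300]
  120 → break 3  [load 220/300]
  40 → break 3  [load 260/300]
  100 → break 4 (new)  [load 100/300]
  100 → break 4  [load 200/300]
4 commercial breaks opened.

4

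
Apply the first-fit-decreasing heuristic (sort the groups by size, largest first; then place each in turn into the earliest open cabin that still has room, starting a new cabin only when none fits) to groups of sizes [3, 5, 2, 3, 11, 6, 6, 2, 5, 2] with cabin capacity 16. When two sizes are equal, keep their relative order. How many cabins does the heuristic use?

3

Sorted descending: 11, 6, 6, 5, 5, 3, 3, 2, 2, 2.
  11 → cabin 1 (new)  [load 11/16]
  6 → cabin 2 (new)  [load 6/16]
  6 → cabin 2  [load 12/16]
  5 → cabin 1  [load 16/16]
  5 → cabin 3 (new)  [load 5/16]
  3 → cabin 2  [load 15/16]
  3 → cabin 3  [load 8/16]
  2 → cabin 3  [load 10/16]
  2 → cabin 3  [load 12/16]
  2 → cabin 3  [load 14/16]
3 cabins opened.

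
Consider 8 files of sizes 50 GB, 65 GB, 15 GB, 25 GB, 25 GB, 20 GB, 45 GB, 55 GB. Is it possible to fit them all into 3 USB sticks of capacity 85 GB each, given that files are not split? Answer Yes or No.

Total = 300 GB; ⌈300/85⌉ = 4.
At least 4 USB sticks are required, but only 3 are allowed.

No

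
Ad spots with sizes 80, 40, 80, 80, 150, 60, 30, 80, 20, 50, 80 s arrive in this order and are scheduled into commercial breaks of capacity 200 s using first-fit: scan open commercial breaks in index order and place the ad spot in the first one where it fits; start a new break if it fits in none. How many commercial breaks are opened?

4

  80 → break 1 (new)  [load 80/200]
  40 → break 1  [load 120/200]
  80 → break 1  [load 200/200]
  80 → break 2 (new)  [load 80/200]
  150 → break 3 (new)  [load 150/200]
  60 → break 2  [load 140/200]
  30 → break 2  [load 170/200]
  80 → break 4 (new)  [load 80/200]
  20 → break 2  [load 190/200]
  50 → break 3  [load 200/200]
  80 → break 4  [load 160/200]
4 commercial breaks opened.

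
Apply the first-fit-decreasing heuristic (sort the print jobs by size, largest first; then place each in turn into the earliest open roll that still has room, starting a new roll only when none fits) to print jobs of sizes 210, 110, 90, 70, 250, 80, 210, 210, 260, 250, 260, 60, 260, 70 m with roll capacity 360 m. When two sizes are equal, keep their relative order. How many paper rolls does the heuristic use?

Sorted descending: 260, 260, 260, 250, 250, 210, 210, 210, 110, 90, 80, 70, 70, 60.
  260 → roll 1 (new)  [load 260/360]
  260 → roll 2 (new)  [load 260/360]
  260 → roll 3 (new)  [load 260/360]
  250 → roll 4 (new)  [load 250/360]
  250 → roll 5 (new)  [load 250/360]
  210 → roll 6 (new)  [load 210/360]
  210 → roll 7 (new)  [load 210/360]
  210 → roll 8 (new)  [load 210/360]
  110 → roll 4  [load 360/360]
  90 → roll 1  [load 350/360]
  80 → roll 2  [load 340/360]
  70 → roll 3  [load 330/360]
  70 → roll 5  [load 320/360]
  60 → roll 6  [load 270/360]
8 paper rolls opened.

8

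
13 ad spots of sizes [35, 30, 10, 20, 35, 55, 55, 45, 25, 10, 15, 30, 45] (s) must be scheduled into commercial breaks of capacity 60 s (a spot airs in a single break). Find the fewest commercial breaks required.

8

Total = 55 + 55 + 45 + 45 + 35 + 35 + 30 + 30 + 25 + 20 + 15 + 10 + 10 = 410 s.
Lower bound: ⌈410/60⌉ = 7 commercial breaks.
A packing using 8 commercial breaks:
  break 1: 55 = 55
  break 2: 55 = 55
  break 3: 45 + 15 = 60
  break 4: 45 + 10 = 55
  break 5: 35 + 25 = 60
  break 6: 35 + 20 = 55
  break 7: 30 + 30 = 60
  break 8: 10 = 10
No arrangement into 7 commercial breaks stays within capacity, so 8 is optimal.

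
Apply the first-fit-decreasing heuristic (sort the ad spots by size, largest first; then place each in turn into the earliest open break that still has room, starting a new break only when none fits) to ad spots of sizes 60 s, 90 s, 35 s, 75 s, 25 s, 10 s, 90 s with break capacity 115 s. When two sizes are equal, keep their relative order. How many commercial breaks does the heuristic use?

4

Sorted descending: 90, 90, 75, 60, 35, 25, 10.
  90 → break 1 (new)  [load 90/115]
  90 → break 2 (new)  [load 90/115]
  75 → break 3 (new)  [load 75/115]
  60 → break 4 (new)  [load 60/115]
  35 → break 3  [load 110/115]
  25 → break 1  [load 115/115]
  10 → break 2  [load 100/115]
4 commercial breaks opened.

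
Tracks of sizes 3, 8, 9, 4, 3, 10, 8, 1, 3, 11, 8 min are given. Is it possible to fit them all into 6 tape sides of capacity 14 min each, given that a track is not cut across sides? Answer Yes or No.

A valid assignment using 6 tape sides:
  side 1: 11 + 3 = 14
  side 2: 10 + 4 = 14
  side 3: 9 + 3 + 1 = 13
  side 4: 8 + 3 = 11
  side 5: 8 = 8
  side 6: 8 = 8
Every load is within 14 min, so 6 tape sides suffice.

Yes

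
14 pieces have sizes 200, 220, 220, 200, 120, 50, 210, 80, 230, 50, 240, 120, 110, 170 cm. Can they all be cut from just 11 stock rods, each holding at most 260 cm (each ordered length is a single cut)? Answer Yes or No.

Yes

A valid assignment using 10 stock rods:
  stock rod 1: 240 = 240
  stock rod 2: 230 = 230
  stock rod 3: 220 = 220
  stock rod 4: 220 = 220
  stock rod 5: 210 + 50 = 260
  stock rod 6: 200 + 50 = 250
  stock rod 7: 200 = 200
  stock rod 8: 170 + 80 = 250
  stock rod 9: 120 + 120 = 240
  stock rod 10: 110 = 110
That uses only 10 ≤ 11, so 11 stock rods are enough.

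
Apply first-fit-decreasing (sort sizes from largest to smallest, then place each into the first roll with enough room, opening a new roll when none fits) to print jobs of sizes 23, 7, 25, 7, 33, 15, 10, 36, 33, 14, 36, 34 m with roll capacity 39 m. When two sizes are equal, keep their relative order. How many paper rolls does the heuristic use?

Sorted descending: 36, 36, 34, 33, 33, 25, 23, 15, 14, 10, 7, 7.
  36 → roll 1 (new)  [load 36/39]
  36 → roll 2 (new)  [load 36/39]
  34 → roll 3 (new)  [load 34/39]
  33 → roll 4 (new)  [load 33/39]
  33 → roll 5 (new)  [load 33/39]
  25 → roll 6 (new)  [load 25/39]
  23 → roll 7 (new)  [load 23/39]
  15 → roll 7  [load 38/39]
  14 → roll 6  [load 39/39]
  10 → roll 8 (new)  [load 10/39]
  7 → roll 8  [load 17/39]
  7 → roll 8  [load 24/39]
8 paper rolls opened.

8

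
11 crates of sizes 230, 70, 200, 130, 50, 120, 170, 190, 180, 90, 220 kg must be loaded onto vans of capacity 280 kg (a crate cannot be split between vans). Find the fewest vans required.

7

Total = 230 + 220 + 200 + 190 + 180 + 170 + 130 + 120 + 90 + 70 + 50 = 1650 kg.
Lower bound: ⌈1650/280⌉ = 6 vans.
A packing using 7 vans:
  van 1: 230 + 50 = 280
  van 2: 220 = 220
  van 3: 200 + 70 = 270
  van 4: 190 + 90 = 280
  van 5: 180 = 180
  van 6: 170 = 170
  van 7: 130 + 120 = 250
No arrangement into 6 vans stays within capacity, so 7 is optimal.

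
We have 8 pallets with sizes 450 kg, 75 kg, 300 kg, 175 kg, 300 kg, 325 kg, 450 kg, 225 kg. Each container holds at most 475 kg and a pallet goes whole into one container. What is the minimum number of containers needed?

Total = 450 + 450 + 325 + 300 + 300 + 225 + 175 + 75 = 2300 kg.
Lower bound: ⌈2300/475⌉ = 5 containers.
A packing using 6 containers:
  container 1: 450 = 450
  container 2: 450 = 450
  container 3: 325 + 75 = 400
  container 4: 300 + 175 = 475
  container 5: 300 = 300
  container 6: 225 = 225
No arrangement into 5 containers stays within capacity, so 6 is optimal.

6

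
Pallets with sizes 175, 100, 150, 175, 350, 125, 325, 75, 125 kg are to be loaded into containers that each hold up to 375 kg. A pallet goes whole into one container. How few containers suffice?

Total = 350 + 325 + 175 + 175 + 150 + 125 + 125 + 100 + 75 = 1600 kg.
Lower bound: ⌈1600/375⌉ = 5 containers.
A packing using 5 containers:
  container 1: 350 = 350
  container 2: 325 = 325
  container 3: 175 + 175 = 350
  container 4: 150 + 125 + 100 = 375
  container 5: 125 + 75 = 200
This matches the lower bound, so 5 is optimal.

5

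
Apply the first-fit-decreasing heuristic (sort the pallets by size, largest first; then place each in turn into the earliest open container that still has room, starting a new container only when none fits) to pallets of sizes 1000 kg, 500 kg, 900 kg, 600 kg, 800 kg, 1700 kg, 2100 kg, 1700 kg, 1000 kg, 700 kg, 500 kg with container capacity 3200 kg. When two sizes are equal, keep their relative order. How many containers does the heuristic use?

4

Sorted descending: 2100, 1700, 1700, 1000, 1000, 900, 800, 700, 600, 500, 500.
  2100 → container 1 (new)  [load 2100/3200]
  1700 → container 2 (new)  [load 1700/3200]
  1700 → container 3 (new)  [load 1700/3200]
  1000 → container 1  [load 3100/3200]
  1000 → container 2  [load 2700/3200]
  900 → container 3  [load 2600/3200]
  800 → container 4 (new)  [load 800/3200]
  700 → container 4  [load 1500/3200]
  600 → container 3  [load 3200/3200]
  500 → container 2  [load 3200/3200]
  500 → container 4  [load 2000/3200]
4 containers opened.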